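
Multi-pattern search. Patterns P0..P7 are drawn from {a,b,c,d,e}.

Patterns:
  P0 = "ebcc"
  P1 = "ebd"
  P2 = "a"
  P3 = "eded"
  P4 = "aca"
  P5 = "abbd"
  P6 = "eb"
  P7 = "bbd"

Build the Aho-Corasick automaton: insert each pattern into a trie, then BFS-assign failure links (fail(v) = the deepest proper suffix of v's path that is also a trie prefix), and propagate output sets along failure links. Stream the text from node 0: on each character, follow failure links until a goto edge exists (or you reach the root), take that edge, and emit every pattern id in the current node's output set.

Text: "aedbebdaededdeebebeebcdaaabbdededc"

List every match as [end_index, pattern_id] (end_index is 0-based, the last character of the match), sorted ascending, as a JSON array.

Build:
Trie nodes:
  0='ε' goto a→6 b→15 e→1
  1='e' goto b→2 d→7
  2='eb' goto c→3 d→5  [P6 ends]
  3='ebc' goto c→4
  4='ebcc' goto ·  [P0 ends]
  5='ebd' goto ·  [P1 ends]
  6='a' goto b→12 c→10  [P2 ends]
  7='ed' goto e→8
  8='ede' goto d→9
  9='eded' goto ·  [P3 ends]
  10='ac' goto a→11
  11='aca' goto ·  [P4 ends]
  12='ab' goto b→13
  13='abb' goto d→14
  14='abbd' goto ·  [P5 ends]
  15='b' goto b→16
  16='bb' goto d→17
  17='bbd' goto ·  [P7 ends]

BFS fail/out derivation:
  fail(1) 'e': from fail(0)=0 chase 'e': 0 ⇒ 0;  out=∅∪out(0)=∅
  fail(6) 'a': from fail(0)=0 chase 'a': 0 ⇒ 0;  out={2}∪out(0)={2}
  fail(15) 'b': from fail(0)=0 chase 'b': 0 ⇒ 0;  out=∅∪out(0)=∅
  fail(2) 'eb': from fail(1)=0 chase 'b': 0 ⇒ 15;  out={6}∪out(15)={6}
  fail(7) 'ed': from fail(1)=0 chase 'd': 0 ⇒ 0;  out=∅∪out(0)=∅
  fail(10) 'ac': from fail(6)=0 chase 'c': 0 ⇒ 0;  out=∅∪out(0)=∅
  fail(12) 'ab': from fail(6)=0 chase 'b': 0 ⇒ 15;  out=∅∪out(15)=∅
  fail(16) 'bb': from fail(15)=0 chase 'b': 0 ⇒ 15;  out=∅∪out(15)=∅
  fail(3) 'ebc': from fail(2)=15 chase 'c': 15→0 ⇒ 0;  out=∅∪out(0)=∅
  fail(5) 'ebd': from fail(2)=15 chase 'd': 15→0 ⇒ 0;  out={1}∪out(0)={1}
  fail(8) 'ede': from fail(7)=0 chase 'e': 0 ⇒ 1;  out=∅∪out(1)=∅
  fail(11) 'aca': from fail(10)=0 chase 'a': 0 ⇒ 6;  out={4}∪out(6)={2,4}
  fail(13) 'abb': from fail(12)=15 chase 'b': 15 ⇒ 16;  out=∅∪out(16)=∅
  fail(17) 'bbd': from fail(16)=15 chase 'd': 15→0 ⇒ 0;  out={7}∪out(0)={7}
  fail(4) 'ebcc': from fail(3)=0 chase 'c': 0 ⇒ 0;  out={0}∪out(0)={0}
  fail(9) 'eded': from fail(8)=1 chase 'd': 1 ⇒ 7;  out={3}∪out(7)={3}
  fail(14) 'abbd': from fail(13)=16 chase 'd': 16 ⇒ 17;  out={5}∪out(17)={5,7}

Text stream:
pos 0 'a': at 6  emit P2@[0:0]
pos 1 'e': at 1 (fail-walked)
pos 2 'd': at 7
pos 3 'b': at 15 (fail-walked)
pos 4 'e': at 1 (fail-walked)
pos 5 'b': at 2  emit P6@[4:5]
pos 6 'd': at 5  emit P1@[4:6]
pos 7 'a': at 6 (fail-walked)  emit P2@[7:7]
pos 8 'e': at 1 (fail-walked)
pos 9 'd': at 7
pos 10 'e': at 8
pos 11 'd': at 9  emit P3@[8:11]
pos 12 'd': at 0 (fail-walked)
pos 13 'e': at 1
pos 14 'e': at 1 (fail-walked)
pos 15 'b': at 2  emit P6@[14:15]
pos 16 'e': at 1 (fail-walked)
pos 17 'b': at 2  emit P6@[16:17]
pos 18 'e': at 1 (fail-walked)
pos 19 'e': at 1 (fail-walked)
pos 20 'b': at 2  emit P6@[19:20]
pos 21 'c': at 3
pos 22 'd': at 0 (fail-walked)
pos 23 'a': at 6  emit P2@[23:23]
pos 24 'a': at 6 (fail-walked)  emit P2@[24:24]
pos 25 'a': at 6 (fail-walked)  emit P2@[25:25]
pos 26 'b': at 12
pos 27 'b': at 13
pos 28 'd': at 14  emit P5@[25:28],P7@[26:28]
pos 29 'e': at 1 (fail-walked)
pos 30 'd': at 7
pos 31 'e': at 8
pos 32 'd': at 9  emit P3@[29:32]
pos 33 'c': at 0 (fail-walked)

All matches (sorted): [[0,2],[5,6],[6,1],[7,2],[11,3],[15,6],[17,6],[20,6],[23,2],[24,2],[25,2],[28,5],[28,7],[32,3]]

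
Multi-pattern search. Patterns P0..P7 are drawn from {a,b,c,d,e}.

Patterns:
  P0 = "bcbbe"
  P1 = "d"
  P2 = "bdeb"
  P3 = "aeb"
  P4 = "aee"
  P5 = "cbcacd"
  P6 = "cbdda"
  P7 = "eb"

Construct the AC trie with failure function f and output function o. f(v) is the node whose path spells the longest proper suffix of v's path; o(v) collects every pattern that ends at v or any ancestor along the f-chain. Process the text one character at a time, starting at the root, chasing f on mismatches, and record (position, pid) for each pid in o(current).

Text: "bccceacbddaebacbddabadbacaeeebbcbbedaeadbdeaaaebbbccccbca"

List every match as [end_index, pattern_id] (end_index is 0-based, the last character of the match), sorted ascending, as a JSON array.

Construct AC machine:
Trie nodes:
  0='ε' goto a→10 b→1 c→14 d→6 e→23
  1='b' goto c→2 d→7
  2='bc' goto b→3
  3='bcb' goto b→4
  4='bcbb' goto e→5
  5='bcbbe' goto ·  [P0 ends]
  6='d' goto ·  [P1 ends]
  7='bd' goto e→8
  8='bde' goto b→9
  9='bdeb' goto ·  [P2 ends]
  10='a' goto e→11
  11='ae' goto b→12 e→13
  12='aeb' goto ·  [P3 ends]
  13='aee' goto ·  [P4 ends]
  14='c' goto b→15
  15='cb' goto c→16 d→20
  16='cbc' goto a→17
  17='cbca' goto c→18
  18='cbcac' goto d→19
  19='cbcacd' goto ·  [P5 ends]
  20='cbd' goto d→21
  21='cbdd' goto a→22
  22='cbdda' goto ·  [P6 ends]
  23='e' goto b→24
  24='eb' goto ·  [P7 ends]

Failure links (BFS by depth):
  n1('b'): parent n0 fail=0; on 'b' 0 → fail=0;  out ∅∪∅=∅
  n6('d'): parent n0 fail=0; on 'd' 0 → fail=0;  out {1}∪∅={1}
  n10('a'): parent n0 fail=0; on 'a' 0 → fail=0;  out ∅∪∅=∅
  n14('c'): parent n0 fail=0; on 'c' 0 → fail=0;  out ∅∪∅=∅
  n23('e'): parent n0 fail=0; on 'e' 0 → fail=0;  out ∅∪∅=∅
  n2('bc'): parent n1 fail=0; on 'c' 0 → fail=14;  out ∅∪∅=∅
  n7('bd'): parent n1 fail=0; on 'd' 0 → fail=6;  out ∅∪{1}={1}
  n11('ae'): parent n10 fail=0; on 'e' 0 → fail=23;  out ∅∪∅=∅
  n15('cb'): parent n14 fail=0; on 'b' 0 → fail=1;  out ∅∪∅=∅
  n24('eb'): parent n23 fail=0; on 'b' 0 → fail=1;  out {7}∪∅={7}
  n3('bcb'): parent n2 fail=14; on 'b' 14 → fail=15;  out ∅∪∅=∅
  n8('bde'): parent n7 fail=6; on 'e' 6→0 → fail=23;  out ∅∪∅=∅
  n12('aeb'): parent n11 fail=23; on 'b' 23 → fail=24;  out {3}∪{7}={3,7}
  n13('aee'): parent n11 fail=23; on 'e' 23→0 → fail=23;  out {4}∪∅={4}
  n16('cbc'): parent n15 fail=1; on 'c' 1 → fail=2;  out ∅∪∅=∅
  n20('cbd'): parent n15 fail=1; on 'd' 1 → fail=7;  out ∅∪{1}={1}
  n4('bcbb'): parent n3 fail=15; on 'b' 15→1→0 → fail=1;  out ∅∪∅=∅
  n9('bdeb'): parent n8 fail=23; on 'b' 23 → fail=24;  out {2}∪{7}={2,7}
  n17('cbca'): parent n16 fail=2; on 'a' 2→14→0 → fail=10;  out ∅∪∅=∅
  n21('cbdd'): parent n20 fail=7; on 'd' 7→6→0 → fail=6;  out ∅∪{1}={1}
  n5('bcbbe'): parent n4 fail=1; on 'e' 1→0 → fail=23;  out {0}∪∅={0}
  n18('cbcac'): parent n17 fail=10; on 'c' 10→0 → fail=14;  out ∅∪∅=∅
  n22('cbdda'): parent n21 fail=6; on 'a' 6→0 → fail=10;  out {6}∪∅={6}
  n19('cbcacd'): parent n18 fail=14; on 'd' 14→0 → fail=6;  out {5}∪{1}={1,5}

Scan:
pos 0 'b': at 1
pos 1 'c': at 2
pos 2 'c': at 14 (fail-walked)
pos 3 'c': at 14 (fail-walked)
pos 4 'e': at 23 (fail-walked)
pos 5 'a': at 10 (fail-walked)
pos 6 'c': at 14 (fail-walked)
pos 7 'b': at 15
pos 8 'd': at 20  → match P1@[8:8]
pos 9 'd': at 21  → match P1@[9:9]
pos 10 'a': at 22  → match P6@[6:10]
pos 11 'e': at 11 (fail-walked)
pos 12 'b': at 12  → match P3@[10:12],P7@[11:12]
pos 13 'a': at 10 (fail-walked)
pos 14 'c': at 14 (fail-walked)
pos 15 'b': at 15
pos 16 'd': at 20  → match P1@[16:16]
pos 17 'd': at 21  → match P1@[17:17]
pos 18 'a': at 22  → match P6@[14:18]
pos 19 'b': at 1 (fail-walked)
pos 20 'a': at 10 (fail-walked)
pos 21 'd': at 6 (fail-walked)  → match P1@[21:21]
pos 22 'b': at 1 (fail-walked)
pos 23 'a': at 10 (fail-walked)
pos 24 'c': at 14 (fail-walked)
pos 25 'a': at 10 (fail-walked)
pos 26 'e': at 11
pos 27 'e': at 13  → match P4@[25:27]
pos 28 'e': at 23 (fail-walked)
pos 29 'b': at 24  → match P7@[28:29]
pos 30 'b': at 1 (fail-walked)
pos 31 'c': at 2
pos 32 'b': at 3
pos 33 'b': at 4
pos 34 'e': at 5  → match P0@[30:34]
pos 35 'd': at 6 (fail-walked)  → match P1@[35:35]
pos 36 'a': at 10 (fail-walked)
pos 37 'e': at 11
pos 38 'a': at 10 (fail-walked)
pos 39 'd': at 6 (fail-walked)  → match P1@[39:39]
pos 40 'b': at 1 (fail-walked)
pos 41 'd': at 7  → match P1@[41:41]
pos 42 'e': at 8
pos 43 'a': at 10 (fail-walked)
pos 44 'a': at 10 (fail-walked)
pos 45 'a': at 10 (fail-walked)
pos 46 'e': at 11
pos 47 'b': at 12  → match P3@[45:47],P7@[46:47]
pos 48 'b': at 1 (fail-walked)
pos 49 'b': at 1 (fail-walked)
pos 50 'c': at 2
pos 51 'c': at 14 (fail-walked)
pos 52 'c': at 14 (fail-walked)
pos 53 'c': at 14 (fail-walked)
pos 54 'b': at 15
pos 55 'c': at 16
pos 56 'a': at 17

All matches (sorted): [[8,1],[9,1],[10,6],[12,3],[12,7],[16,1],[17,1],[18,6],[21,1],[27,4],[29,7],[34,0],[35,1],[39,1],[41,1],[47,3],[47,7]]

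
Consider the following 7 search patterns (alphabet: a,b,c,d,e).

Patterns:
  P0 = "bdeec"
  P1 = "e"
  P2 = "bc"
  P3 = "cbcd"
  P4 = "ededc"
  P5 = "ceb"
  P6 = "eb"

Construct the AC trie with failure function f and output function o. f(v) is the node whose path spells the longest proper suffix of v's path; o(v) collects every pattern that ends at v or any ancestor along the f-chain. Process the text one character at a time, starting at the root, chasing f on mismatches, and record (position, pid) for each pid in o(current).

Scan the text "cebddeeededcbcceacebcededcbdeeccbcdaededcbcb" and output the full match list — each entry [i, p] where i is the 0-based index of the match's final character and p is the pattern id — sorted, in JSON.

Build automaton:
Trie nodes:
  n0 'ε': b→1 c→8 e→6
  n1 'b': c→7 d→2
  n2 'bd': e→3
  n3 'bde': e→4
  n4 'bdee': c→5
  n5 'bdeec': ·  [P0 ends]
  n6 'e': b→18 d→12  [P1 ends]
  n7 'bc': ·  [P2 ends]
  n8 'c': b→9 e→16
  n9 'cb': c→10
  n10 'cbc': d→11
  n11 'cbcd': ·  [P3 ends]
  n12 'ed': e→13
  n13 'ede': d→14
  n14 'eded': c→15
  n15 'ededc': ·  [P4 ends]
  n16 'ce': b→17
  n17 'ceb': ·  [P5 ends]
  n18 'eb': ·  [P6 ends]

BFS fail/out derivation:
  n1('b'): parent n0 fail=0; on 'b' 0 → fail=0;  out ∅∪∅=∅
  n6('e'): parent n0 fail=0; on 'e' 0 → fail=0;  out {1}∪∅={1}
  n8('c'): parent n0 fail=0; on 'c' 0 → fail=0;  out ∅∪∅=∅
  n2('bd'): parent n1 fail=0; on 'd' 0 → fail=0;  out ∅∪∅=∅
  n7('bc'): parent n1 fail=0; on 'c' 0 → fail=8;  out {2}∪∅={2}
  n9('cb'): parent n8 fail=0; on 'b' 0 → fail=1;  out ∅∪∅=∅
  n12('ed'): parent n6 fail=0; on 'd' 0 → fail=0;  out ∅∪∅=∅
  n16('ce'): parent n8 fail=0; on 'e' 0 → fail=6;  out ∅∪{1}={1}
  n18('eb'): parent n6 fail=0; on 'b' 0 → fail=1;  out {6}∪∅={6}
  n3('bde'): parent n2 fail=0; on 'e' 0 → fail=6;  out ∅∪{1}={1}
  n10('cbc'): parent n9 fail=1; on 'c' 1 → fail=7;  out ∅∪{2}={2}
  n13('ede'): parent n12 fail=0; on 'e' 0 → fail=6;  out ∅∪{1}={1}
  n17('ceb'): parent n16 fail=6; on 'b' 6 → fail=18;  out {5}∪{6}={5,6}
  n4('bdee'): parent n3 fail=6; on 'e' 6→0 → fail=6;  out ∅∪{1}={1}
  n11('cbcd'): parent n10 fail=7; on 'd' 7→8→0 → fail=0;  out {3}∪∅={3}
  n14('eded'): parent n13 fail=6; on 'd' 6 → fail=12;  out ∅∪∅=∅
  n5('bdeec'): parent n4 fail=6; on 'c' 6→0 → fail=8;  out {0}∪∅={0}
  n15('ededc'): parent n14 fail=12; on 'c' 12→0 → fail=8;  out {4}∪∅={4}

Scan:
pos 0 'c': at 8
pos 1 'e': at 16  ** P1@[1:1]
pos 2 'b': at 17  ** P5@[0:2],P6@[1:2]
pos 3 'd': at 2 (fail-walked)
pos 4 'd': at 0 (fail-walked)
pos 5 'e': at 6  ** P1@[5:5]
pos 6 'e': at 6 (fail-walked)  ** P1@[6:6]
pos 7 'e': at 6 (fail-walked)  ** P1@[7:7]
pos 8 'd': at 12
pos 9 'e': at 13  ** P1@[9:9]
pos 10 'd': at 14
pos 11 'c': at 15  ** P4@[7:11]
pos 12 'b': at 9 (fail-walked)
pos 13 'c': at 10  ** P2@[12:13]
pos 14 'c': at 8 (fail-walked)
pos 15 'e': at 16  ** P1@[15:15]
pos 16 'a': at 0 (fail-walked)
pos 17 'c': at 8
pos 18 'e': at 16  ** P1@[18:18]
pos 19 'b': at 17  ** P5@[17:19],P6@[18:19]
pos 20 'c': at 7 (fail-walked)  ** P2@[19:20]
pos 21 'e': at 16 (fail-walked)  ** P1@[21:21]
pos 22 'd': at 12 (fail-walked)
pos 23 'e': at 13  ** P1@[23:23]
pos 24 'd': at 14
pos 25 'c': at 15  ** P4@[21:25]
pos 26 'b': at 9 (fail-walked)
pos 27 'd': at 2 (fail-walked)
pos 28 'e': at 3  ** P1@[28:28]
pos 29 'e': at 4  ** P1@[29:29]
pos 30 'c': at 5  ** P0@[26:30]
pos 31 'c': at 8 (fail-walked)
pos 32 'b': at 9
pos 33 'c': at 10  ** P2@[32:33]
pos 34 'd': at 11  ** P3@[31:34]
pos 35 'a': at 0 (fail-walked)
pos 36 'e': at 6  ** P1@[36:36]
pos 37 'd': at 12
pos 38 'e': at 13  ** P1@[38:38]
pos 39 'd': at 14
pos 40 'c': at 15  ** P4@[36:40]
pos 41 'b': at 9 (fail-walked)
pos 42 'c': at 10  ** P2@[41:42]
pos 43 'b': at 9 (fail-walked)

Matches: [[1,1],[2,5],[2,6],[5,1],[6,1],[7,1],[9,1],[11,4],[13,2],[15,1],[18,1],[19,5],[19,6],[20,2],[21,1],[23,1],[25,4],[28,1],[29,1],[30,0],[33,2],[34,3],[36,1],[38,1],[40,4],[42,2]]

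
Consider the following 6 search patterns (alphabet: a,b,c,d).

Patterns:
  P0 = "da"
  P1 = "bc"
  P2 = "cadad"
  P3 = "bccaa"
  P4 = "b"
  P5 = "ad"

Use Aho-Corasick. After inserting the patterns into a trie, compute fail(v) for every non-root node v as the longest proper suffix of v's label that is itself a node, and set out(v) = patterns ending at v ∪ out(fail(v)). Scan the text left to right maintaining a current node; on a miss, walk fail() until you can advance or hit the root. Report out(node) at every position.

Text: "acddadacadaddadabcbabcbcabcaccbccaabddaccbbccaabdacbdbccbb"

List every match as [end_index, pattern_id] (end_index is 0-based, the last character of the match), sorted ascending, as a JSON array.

Construct AC machine:
Trie (insert patterns):
  n0 'ε': a→13 b→3 c→5 d→1
  n1 'd': a→2
  n2 'da': ·  ←P0
  n3 'b': c→4  ←P4
  n4 'bc': c→10  ←P1
  n5 'c': a→6
  n6 'ca': d→7
  n7 'cad': a→8
  n8 'cada': d→9
  n9 'cadad': ·  ←P2
  n10 'bcc': a→11
  n11 'bcca': a→12
  n12 'bccaa': ·  ←P3
  n13 'a': d→14
  n14 'ad': ·  ←P5

Failure links (BFS by depth):
  fail(1) 'd': from fail(0)=0 chase 'd': 0 ⇒ 0;  out=∅∪out(0)=∅
  fail(3) 'b': from fail(0)=0 chase 'b': 0 ⇒ 0;  out={4}∪out(0)={4}
  fail(5) 'c': from fail(0)=0 chase 'c': 0 ⇒ 0;  out=∅∪out(0)=∅
  fail(13) 'a': from fail(0)=0 chase 'a': 0 ⇒ 0;  out=∅∪out(0)=∅
  fail(2) 'da': from fail(1)=0 chase 'a': 0 ⇒ 13;  out={0}∪out(13)={0}
  fail(4) 'bc': from fail(3)=0 chase 'c': 0 ⇒ 5;  out={1}∪out(5)={1}
  fail(6) 'ca': from fail(5)=0 chase 'a': 0 ⇒ 13;  out=∅∪out(13)=∅
  fail(14) 'ad': from fail(13)=0 chase 'd': 0 ⇒ 1;  out={5}∪out(1)={5}
  fail(7) 'cad': from fail(6)=13 chase 'd': 13 ⇒ 14;  out=∅∪out(14)={5}
  fail(10) 'bcc': from fail(4)=5 chase 'c': 5→0 ⇒ 5;  out=∅∪out(5)=∅
  fail(8) 'cada': from fail(7)=14 chase 'a': 14→1 ⇒ 2;  out=∅∪out(2)={0}
  fail(11) 'bcca': from fail(10)=5 chase 'a': 5 ⇒ 6;  out=∅∪out(6)=∅
  fail(9) 'cadad': from fail(8)=2 chase 'd': 2→13 ⇒ 14;  out={2}∪out(14)={2,5}
  fail(12) 'bccaa': from fail(11)=6 chase 'a': 6→13→0 ⇒ 13;  out={3}∪out(13)={3}

Run:
pos 0 'a': at 13
pos 1 'c': at 5 ·f
pos 2 'd': at 1 ·f
pos 3 'd': at 1 ·f
pos 4 'a': at 2  emit P0@[3:4]
pos 5 'd': at 14 ·f  emit P5@[4:5]
pos 6 'a': at 2 ·f  emit P0@[5:6]
pos 7 'c': at 5 ·f
pos 8 'a': at 6
pos 9 'd': at 7  emit P5@[8:9]
pos 10 'a': at 8  emit P0@[9:10]
pos 11 'd': at 9  emit P2@[7:11],P5@[10:11]
pos 12 'd': at 1 ·f
pos 13 'a': at 2  emit P0@[12:13]
pos 14 'd': at 14 ·f  emit P5@[13:14]
pos 15 'a': at 2 ·f  emit P0@[14:15]
pos 16 'b': at 3 ·f  emit P4@[16:16]
pos 17 'c': at 4  emit P1@[16:17]
pos 18 'b': at 3 ·f  emit P4@[18:18]
pos 19 'a': at 13 ·f
pos 20 'b': at 3 ·f  emit P4@[20:20]
pos 21 'c': at 4  emit P1@[20:21]
pos 22 'b': at 3 ·f  emit P4@[22:22]
pos 23 'c': at 4  emit P1@[22:23]
pos 24 'a': at 6 ·f
pos 25 'b': at 3 ·f  emit P4@[25:25]
pos 26 'c': at 4  emit P1@[25:26]
pos 27 'a': at 6 ·f
pos 28 'c': at 5 ·f
pos 29 'c': at 5 ·f
pos 30 'b': at 3 ·f  emit P4@[30:30]
pos 31 'c': at 4  emit P1@[30:31]
pos 32 'c': at 10
pos 33 'a': at 11
pos 34 'a': at 12  emit P3@[30:34]
pos 35 'b': at 3 ·f  emit P4@[35:35]
pos 36 'd': at 1 ·f
pos 37 'd': at 1 ·f
pos 38 'a': at 2  emit P0@[37:38]
pos 39 'c': at 5 ·f
pos 40 'c': at 5 ·f
pos 41 'b': at 3 ·f  emit P4@[41:41]
pos 42 'b': at 3 ·f  emit P4@[42:42]
pos 43 'c': at 4  emit P1@[42:43]
pos 44 'c': at 10
pos 45 'a': at 11
pos 46 'a': at 12  emit P3@[42:46]
pos 47 'b': at 3 ·f  emit P4@[47:47]
pos 48 'd': at 1 ·f
pos 49 'a': at 2  emit P0@[48:49]
pos 50 'c': at 5 ·f
pos 51 'b': at 3 ·f  emit P4@[51:51]
pos 52 'd': at 1 ·f
pos 53 'b': at 3 ·f  emit P4@[53:53]
pos 54 'c': at 4  emit P1@[53:54]
pos 55 'c': at 10
pos 56 'b': at 3 ·f  emit P4@[56:56]
pos 57 'b': at 3 ·f  emit P4@[57:57]

Result: [[4,0],[5,5],[6,0],[9,5],[10,0],[11,2],[11,5],[13,0],[14,5],[15,0],[16,4],[17,1],[18,4],[20,4],[21,1],[22,4],[23,1],[25,4],[26,1],[30,4],[31,1],[34,3],[35,4],[38,0],[41,4],[42,4],[43,1],[46,3],[47,4],[49,0],[51,4],[53,4],[54,1],[56,4],[57,4]]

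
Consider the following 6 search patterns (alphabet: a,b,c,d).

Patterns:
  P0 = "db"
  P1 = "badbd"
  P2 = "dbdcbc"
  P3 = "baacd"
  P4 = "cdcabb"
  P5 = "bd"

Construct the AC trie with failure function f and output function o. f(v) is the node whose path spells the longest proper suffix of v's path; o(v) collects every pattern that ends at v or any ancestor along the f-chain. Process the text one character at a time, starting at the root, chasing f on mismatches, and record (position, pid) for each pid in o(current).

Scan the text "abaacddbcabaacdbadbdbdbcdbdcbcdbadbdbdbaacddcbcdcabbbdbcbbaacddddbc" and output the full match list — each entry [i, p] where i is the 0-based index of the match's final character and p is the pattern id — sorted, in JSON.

Construct AC machine:
Trie nodes:
  n0 'ε': b→3 c→15 d→1
  n1 'd': b→2
  n2 'db': d→8  [P0 ends]
  n3 'b': a→4 d→21
  n4 'ba': a→12 d→5
  n5 'bad': b→6
  n6 'badb': d→7
  n7 'badbd': ·  [P1 ends]
  n8 'dbd': c→9
  n9 'dbdc': b→10
  n10 'dbdcb': c→11
  n11 'dbdcbc': ·  [P2 ends]
  n12 'baa': c→13
  n13 'baac': d→14
  n14 'baacd': ·  [P3 ends]
  n15 'c': d→16
  n16 'cd': c→17
  n17 'cdc': a→18
  n18 'cdca': b→19
  n19 'cdcab': b→20
  n20 'cdcabb': ·  [P4 ends]
  n21 'bd': ·  [P5 ends]

BFS fail/out derivation:
  n1('d'): parent n0 fail=0; on 'd' 0 → fail=0;  out ∅∪∅=∅
  n3('b'): parent n0 fail=0; on 'b' 0 → fail=0;  out ∅∪∅=∅
  n15('c'): parent n0 fail=0; on 'c' 0 → fail=0;  out ∅∪∅=∅
  n2('db'): parent n1 fail=0; on 'b' 0 → fail=3;  out {0}∪∅={0}
  n4('ba'): parent n3 fail=0; on 'a' 0 → fail=0;  out ∅∪∅=∅
  n16('cd'): parent n15 fail=0; on 'd' 0 → fail=1;  out ∅∪∅=∅
  n21('bd'): parent n3 fail=0; on 'd' 0 → fail=1;  out {5}∪∅={5}
  n5('bad'): parent n4 fail=0; on 'd' 0 → fail=1;  out ∅∪∅=∅
  n8('dbd'): parent n2 fail=3; on 'd' 3 → fail=21;  out ∅∪{5}={5}
  n12('baa'): parent n4 fail=0; on 'a' 0 → fail=0;  out ∅∪∅=∅
  n17('cdc'): parent n16 fail=1; on 'c' 1→0 → fail=15;  out ∅∪∅=∅
  n6('badb'): parent n5 fail=1; on 'b' 1 → fail=2;  out ∅∪{0}={0}
  n9('dbdc'): parent n8 fail=21; on 'c' 21→1→0 → fail=15;  out ∅∪∅=∅
  n13('baac'): parent n12 fail=0; on 'c' 0 → fail=15;  out ∅∪∅=∅
  n18('cdca'): parent n17 fail=15; on 'a' 15→0 → fail=0;  out ∅∪∅=∅
  n7('badbd'): parent n6 fail=2; on 'd' 2 → fail=8;  out {1}∪{5}={1,5}
  n10('dbdcb'): parent n9 fail=15; on 'b' 15→0 → fail=3;  out ∅∪∅=∅
  n14('baacd'): parent n13 fail=15; on 'd' 15 → fail=16;  out {3}∪∅={3}
  n19('cdcab'): parent n18 fail=0; on 'b' 0 → fail=3;  out ∅∪∅=∅
  n11('dbdcbc'): parent n10 fail=3; on 'c' 3→0 → fail=15;  out {2}∪∅={2}
  n20('cdcabb'): parent n19 fail=3; on 'b' 3→0 → fail=3;  out {4}∪∅={4}

Scan:
pos 0 'a': at 0
pos 1 'b': at 3
pos 2 'a': at 4
pos 3 'a': at 12
pos 4 'c': at 13
pos 5 'd': at 14  → match P3@[1:5]
pos 6 'd': at 1 (via fail)
pos 7 'b': at 2  → match P0@[6:7]
pos 8 'c': at 15 (via fail)
pos 9 'a': at 0 (via fail)
pos 10 'b': at 3
pos 11 'a': at 4
pos 12 'a': at 12
pos 13 'c': at 13
pos 14 'd': at 14  → match P3@[10:14]
pos 15 'b': at 2 (via fail)  → match P0@[14:15]
pos 16 'a': at 4 (via fail)
pos 17 'd': at 5
pos 18 'b': at 6  → match P0@[17:18]
pos 19 'd': at 7  → match P1@[15:19],P5@[18:19]
pos 20 'b': at 2 (via fail)  → match P0@[19:20]
pos 21 'd': at 8  → match P5@[20:21]
pos 22 'b': at 2 (via fail)  → match P0@[21:22]
pos 23 'c': at 15 (via fail)
pos 24 'd': at 16
pos 25 'b': at 2 (via fail)  → match P0@[24:25]
pos 26 'd': at 8  → match P5@[25:26]
pos 27 'c': at 9
pos 28 'b': at 10
pos 29 'c': at 11  → match P2@[24:29]
pos 30 'd': at 16 (via fail)
pos 31 'b': at 2 (via fail)  → match P0@[30:31]
pos 32 'a': at 4 (via fail)
pos 33 'd': at 5
pos 34 'b': at 6  → match P0@[33:34]
pos 35 'd': at 7  → match P1@[31:35],P5@[34:35]
pos 36 'b': at 2 (via fail)  → match P0@[35:36]
pos 37 'd': at 8  → match P5@[36:37]
pos 38 'b': at 2 (via fail)  → match P0@[37:38]
pos 39 'a': at 4 (via fail)
pos 40 'a': at 12
pos 41 'c': at 13
pos 42 'd': at 14  → match P3@[38:42]
pos 43 'd': at 1 (via fail)
pos 44 'c': at 15 (via fail)
pos 45 'b': at 3 (via fail)
pos 46 'c': at 15 (via fail)
pos 47 'd': at 16
pos 48 'c': at 17
pos 49 'a': at 18
pos 50 'b': at 19
pos 51 'b': at 20  → match P4@[46:51]
pos 52 'b': at 3 (via fail)
pos 53 'd': at 21  → match P5@[52:53]
pos 54 'b': at 2 (via fail)  → match P0@[53:54]
pos 55 'c': at 15 (via fail)
pos 56 'b': at 3 (via fail)
pos 57 'b': at 3 (via fail)
pos 58 'a': at 4
pos 59 'a': at 12
pos 60 'c': at 13
pos 61 'd': at 14  → match P3@[57:61]
pos 62 'd': at 1 (via fail)
pos 63 'd': at 1 (via fail)
pos 64 'd': at 1 (via fail)
pos 65 'b': at 2  → match P0@[64:65]
pos 66 'c': at 15 (via fail)

All matches (sorted): [[5,3],[7,0],[14,3],[15,0],[18,0],[19,1],[19,5],[20,0],[21,5],[22,0],[25,0],[26,5],[29,2],[31,0],[34,0],[35,1],[35,5],[36,0],[37,5],[38,0],[42,3],[51,4],[53,5],[54,0],[61,3],[65,0]]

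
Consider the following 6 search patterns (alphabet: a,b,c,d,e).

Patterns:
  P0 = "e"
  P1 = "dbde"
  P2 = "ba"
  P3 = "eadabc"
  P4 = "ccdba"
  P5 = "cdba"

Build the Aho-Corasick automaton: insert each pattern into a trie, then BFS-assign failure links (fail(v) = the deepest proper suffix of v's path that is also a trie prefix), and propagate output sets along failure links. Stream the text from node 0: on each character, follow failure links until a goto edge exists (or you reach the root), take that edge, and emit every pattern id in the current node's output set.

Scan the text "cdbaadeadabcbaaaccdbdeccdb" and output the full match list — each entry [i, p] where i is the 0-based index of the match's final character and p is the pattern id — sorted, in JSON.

Construct AC machine:
Trie (insert patterns):
  n0 'ε': b→6 c→13 d→2 e→1
  n1 'e': a→8  [P0 ends]
  n2 'd': b→3
  n3 'db': d→4
  n4 'dbd': e→5
  n5 'dbde': ·  [P1 ends]
  n6 'b': a→7
  n7 'ba': ·  [P2 ends]
  n8 'ea': d→9
  n9 'ead': a→10
  n10 'eada': b→11
  n11 'eadab': c→12
  n12 'eadabc': ·  [P3 ends]
  n13 'c': c→14 d→18
  n14 'cc': d→15
  n15 'ccd': b→16
  n16 'ccdb': a→17
  n17 'ccdba': ·  [P4 ends]
  n18 'cd': b→19
  n19 'cdb': a→20
  n20 'cdba': ·  [P5 ends]

BFS fail/out derivation:
  n1('e'): parent n0 fail=0; on 'e' 0 → fail=0;  out {0}∪∅={0}
  n2('d'): parent n0 fail=0; on 'd' 0 → fail=0;  out ∅∪∅=∅
  n6('b'): parent n0 fail=0; on 'b' 0 → fail=0;  out ∅∪∅=∅
  n13('c'): parent n0 fail=0; on 'c' 0 → fail=0;  out ∅∪∅=∅
  n3('db'): parent n2 fail=0; on 'b' 0 → fail=6;  out ∅∪∅=∅
  n7('ba'): parent n6 fail=0; on 'a' 0 → fail=0;  out {2}∪∅={2}
  n8('ea'): parent n1 fail=0; on 'a' 0 → fail=0;  out ∅∪∅=∅
  n14('cc'): parent n13 fail=0; on 'c' 0 → fail=13;  out ∅∪∅=∅
  n18('cd'): parent n13 fail=0; on 'd' 0 → fail=2;  out ∅∪∅=∅
  n4('dbd'): parent n3 fail=6; on 'd' 6→0 → fail=2;  out ∅∪∅=∅
  n9('ead'): parent n8 fail=0; on 'd' 0 → fail=2;  out ∅∪∅=∅
  n15('ccd'): parent n14 fail=13; on 'd' 13 → fail=18;  out ∅∪∅=∅
  n19('cdb'): parent n18 fail=2; on 'b' 2 → fail=3;  out ∅∪∅=∅
  n5('dbde'): parent n4 fail=2; on 'e' 2→0 → fail=1;  out {1}∪{0}={0,1}
  n10('eada'): parent n9 fail=2; on 'a' 2→0 → fail=0;  out ∅∪∅=∅
  n16('ccdb'): parent n15 fail=18; on 'b' 18 → fail=19;  out ∅∪∅=∅
  n20('cdba'): parent n19 fail=3; on 'a' 3→6 → fail=7;  out {5}∪{2}={2,5}
  n11('eadab'): parent n10 fail=0; on 'b' 0 → fail=6;  out ∅∪∅=∅
  n17('ccdba'): parent n16 fail=19; on 'a' 19 → fail=20;  out {4}∪{2,5}={2,4,5}
  n12('eadabc'): parent n11 fail=6; on 'c' 6→0 → fail=13;  out {3}∪∅={3}

Text stream:
pos 0 'c': at 13
pos 1 'd': at 18
pos 2 'b': at 19
pos 3 'a': at 20  → match P2@[2:3],P5@[0:3]
pos 4 'a': at 0 ·f
pos 5 'd': at 2
pos 6 'e': at 1 ·f  → match P0@[6:6]
pos 7 'a': at 8
pos 8 'd': at 9
pos 9 'a': at 10
pos 10 'b': at 11
pos 11 'c': at 12  → match P3@[6:11]
pos 12 'b': at 6 ·f
pos 13 'a': at 7  → match P2@[12:13]
pos 14 'a': at 0 ·f
pos 15 'a': at 0
pos 16 'c': at 13
pos 17 'c': at 14
pos 18 'd': at 15
pos 19 'b': at 16
pos 20 'd': at 4 ·f
pos 21 'e': at 5  → match P0@[21:21],P1@[18:21]
pos 22 'c': at 13 ·f
pos 23 'c': at 14
pos 24 'd': at 15
pos 25 'b': at 16

Result: [[3,2],[3,5],[6,0],[11,3],[13,2],[21,0],[21,1]]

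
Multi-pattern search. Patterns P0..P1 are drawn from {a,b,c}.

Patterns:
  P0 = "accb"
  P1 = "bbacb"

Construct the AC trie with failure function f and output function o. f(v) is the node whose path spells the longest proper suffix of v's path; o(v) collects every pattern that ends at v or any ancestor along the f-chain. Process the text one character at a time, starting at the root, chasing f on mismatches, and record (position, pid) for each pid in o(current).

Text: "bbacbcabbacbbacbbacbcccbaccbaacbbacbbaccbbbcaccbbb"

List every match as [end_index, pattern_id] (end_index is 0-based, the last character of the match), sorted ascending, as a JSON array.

Build:
Trie (insert patterns):
  n0 'ε': a→1 b→5
  n1 'a': c→2
  n2 'ac': c→3
  n3 'acc': b→4
  n4 'accb': ·  ←P0
  n5 'b': b→6
  n6 'bb': a→7
  n7 'bba': c→8
  n8 'bbac': b→9
  n9 'bbacb': ·  ←P1

Failure links (BFS by depth):
  n1('a'): parent n0 fail=0; on 'a' 0 → fail=0;  out ∅∪∅=∅
  n5('b'): parent n0 fail=0; on 'b' 0 → fail=0;  out ∅∪∅=∅
  n2('ac'): parent n1 fail=0; on 'c' 0 → fail=0;  out ∅∪∅=∅
  n6('bb'): parent n5 fail=0; on 'b' 0 → fail=5;  out ∅∪∅=∅
  n3('acc'): parent n2 fail=0; on 'c' 0 → fail=0;  out ∅∪∅=∅
  n7('bba'): parent n6 fail=5; on 'a' 5→0 → fail=1;  out ∅∪∅=∅
  n4('accb'): parent n3 fail=0; on 'b' 0 → fail=5;  out {0}∪∅={0}
  n8('bbac'): parent n7 fail=1; on 'c' 1 → fail=2;  out ∅∪∅=∅
  n9('bbacb'): parent n8 fail=2; on 'b' 2→0 → fail=5;  out {1}∪∅={1}

Text stream:
[0] read 'b'  n0⇒n5
[1] read 'b'  n5⇒n6
[2] read 'a'  n6⇒n7
[3] read 'c'  n7⇒n8
[4] read 'b'  n8⇒n9  emit P1@[0:4]
[5] read 'c'  n9⇒n0 (via fail)
[6] read 'a'  n0⇒n1
[7] read 'b'  n1⇒n5 (via fail)
[8] read 'b'  n5⇒n6
[9] read 'a'  n6⇒n7
[10] read 'c'  n7⇒n8
[11] read 'b'  n8⇒n9  emit P1@[7:11]
[12] read 'b'  n9⇒n6 (via fail)
[13] read 'a'  n6⇒n7
[14] read 'c'  n7⇒n8
[15] read 'b'  n8⇒n9  emit P1@[11:15]
[16] read 'b'  n9⇒n6 (via fail)
[17] read 'a'  n6⇒n7
[18] read 'c'  n7⇒n8
[19] read 'b'  n8⇒n9  emit P1@[15:19]
[20] read 'c'  n9⇒n0 (via fail)
[21] read 'c'  n0⇒n0
[22] read 'c'  n0⇒n0
[23] read 'b'  n0⇒n5
[24] read 'a'  n5⇒n1 (via fail)
[25] read 'c'  n1⇒n2
[26] read 'c'  n2⇒n3
[27] read 'b'  n3⇒n4  emit P0@[24:27]
[28] read 'a'  n4⇒n1 (via fail)
[29] read 'a'  n1⇒n1 (via fail)
[30] read 'c'  n1⇒n2
[31] read 'b'  n2⇒n5 (via fail)
[32] read 'b'  n5⇒n6
[33] read 'a'  n6⇒n7
[34] read 'c'  n7⇒n8
[35] read 'b'  n8⇒n9  emit P1@[31:35]
[36] read 'b'  n9⇒n6 (via fail)
[37] read 'a'  n6⇒n7
[38] read 'c'  n7⇒n8
[39] read 'c'  n8⇒n3 (via fail)
[40] read 'b'  n3⇒n4  emit P0@[37:40]
[41] read 'b'  n4⇒n6 (via fail)
[42] read 'b'  n6⇒n6 (via fail)
[43] read 'c'  n6⇒n0 (via fail)
[44] read 'a'  n0⇒n1
[45] read 'c'  n1⇒n2
[46] read 'c'  n2⇒n3
[47] read 'b'  n3⇒n4  emit P0@[44:47]
[48] read 'b'  n4⇒n6 (via fail)
[49] read 'b'  n6⇒n6 (via fail)

Result: [[4,1],[11,1],[15,1],[19,1],[27,0],[35,1],[40,0],[47,0]]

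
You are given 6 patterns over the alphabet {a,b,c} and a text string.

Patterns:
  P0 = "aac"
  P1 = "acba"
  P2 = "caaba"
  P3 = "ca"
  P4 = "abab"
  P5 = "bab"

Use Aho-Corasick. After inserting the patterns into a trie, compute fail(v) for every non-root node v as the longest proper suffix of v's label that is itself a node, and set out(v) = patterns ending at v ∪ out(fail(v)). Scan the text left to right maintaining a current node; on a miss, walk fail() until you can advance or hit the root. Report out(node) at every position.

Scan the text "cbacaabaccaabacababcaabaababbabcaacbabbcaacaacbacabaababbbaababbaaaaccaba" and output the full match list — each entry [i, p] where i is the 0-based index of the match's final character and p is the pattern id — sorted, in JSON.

Construct AC machine:
Trie nodes:
  0='ε' goto a→1 b→15 c→7
  1='a' goto a→2 b→12 c→4
  2='aa' goto c→3
  3='aac' goto ·  [P0 ends]
  4='ac' goto b→5
  5='acb' goto a→6
  6='acba' goto ·  [P1 ends]
  7='c' goto a→8
  8='ca' goto a→9  [P3 ends]
  9='caa' goto b→10
  10='caab' goto a→11
  11='caaba' goto ·  [P2 ends]
  12='ab' goto a→13
  13='aba' goto b→14
  14='abab' goto ·  [P4 ends]
  15='b' goto a→16
  16='ba' goto b→17
  17='bab' goto ·  [P5 ends]

Failure links (BFS by depth):
  fail(1) 'a': from fail(0)=0 chase 'a': 0 ⇒ 0;  out=∅∪out(0)=∅
  fail(7) 'c': from fail(0)=0 chase 'c': 0 ⇒ 0;  out=∅∪out(0)=∅
  fail(15) 'b': from fail(0)=0 chase 'b': 0 ⇒ 0;  out=∅∪out(0)=∅
  fail(2) 'aa': from fail(1)=0 chase 'a': 0 ⇒ 1;  out=∅∪out(1)=∅
  fail(4) 'ac': from fail(1)=0 chase 'c': 0 ⇒ 7;  out=∅∪out(7)=∅
  fail(8) 'ca': from fail(7)=0 chase 'a': 0 ⇒ 1;  out={3}∪out(1)={3}
  fail(12) 'ab': from fail(1)=0 chase 'b': 0 ⇒ 15;  out=∅∪out(15)=∅
  fail(16) 'ba': from fail(15)=0 chase 'a': 0 ⇒ 1;  out=∅∪out(1)=∅
  fail(3) 'aac': from fail(2)=1 chase 'c': 1 ⇒ 4;  out={0}∪out(4)={0}
  fail(5) 'acb': from fail(4)=7 chase 'b': 7→0 ⇒ 15;  out=∅∪out(15)=∅
  fail(9) 'caa': from fail(8)=1 chase 'a': 1 ⇒ 2;  out=∅∪out(2)=∅
  fail(13) 'aba': from fail(12)=15 chase 'a': 15 ⇒ 16;  out=∅∪out(16)=∅
  fail(17) 'bab': from fail(16)=1 chase 'b': 1 ⇒ 12;  out={5}∪out(12)={5}
  fail(6) 'acba': from fail(5)=15 chase 'a': 15 ⇒ 16;  out={1}∪out(16)={1}
  fail(10) 'caab': from fail(9)=2 chase 'b': 2→1 ⇒ 12;  out=∅∪out(12)=∅
  fail(14) 'abab': from fail(13)=16 chase 'b': 16 ⇒ 17;  out={4}∪out(17)={4,5}
  fail(11) 'caaba': from fail(10)=12 chase 'a': 12 ⇒ 13;  out={2}∪out(13)={2}

Text stream:
pos 0 'c': at 7
pos 1 'b': at 15 (fail-walked)
pos 2 'a': at 16
pos 3 'c': at 4 (fail-walked)
pos 4 'a': at 8 (fail-walked)  → match P3@[3:4]
pos 5 'a': at 9
pos 6 'b': at 10
pos 7 'a': at 11  → match P2@[3:7]
pos 8 'c': at 4 (fail-walked)
pos 9 'c': at 7 (fail-walked)
pos 10 'a': at 8  → match P3@[9:10]
pos 11 'a': at 9
pos 12 'b': at 10
pos 13 'a': at 11  → match P2@[9:13]
pos 14 'c': at 4 (fail-walked)
pos 15 'a': at 8 (fail-walked)  → match P3@[14:15]
pos 16 'b': at 12 (fail-walked)
pos 17 'a': at 13
pos 18 'b': at 14  → match P4@[15:18],P5@[16:18]
pos 19 'c': at 7 (fail-walked)
pos 20 'a': at 8  → match P3@[19:20]
pos 21 'a': at 9
pos 22 'b': at 10
pos 23 'a': at 11  → match P2@[19:23]
pos 24 'a': at 2 (fail-walked)
pos 25 'b': at 12 (fail-walked)
pos 26 'a': at 13
pos 27 'b': at 14  → match P4@[24:27],P5@[25:27]
pos 28 'b': at 15 (fail-walked)
pos 29 'a': at 16
pos 30 'b': at 17  → match P5@[28:30]
pos 31 'c': at 7 (fail-walked)
pos 32 'a': at 8  → match P3@[31:32]
pos 33 'a': at 9
pos 34 'c': at 3 (fail-walked)  → match P0@[32:34]
pos 35 'b': at 5 (fail-walked)
pos 36 'a': at 6  → match P1@[33:36]
pos 37 'b': at 17 (fail-walked)  → match P5@[35:37]
pos 38 'b': at 15 (fail-walked)
pos 39 'c': at 7 (fail-walked)
pos 40 'a': at 8  → match P3@[39:40]
pos 41 'a': at 9
pos 42 'c': at 3 (fail-walked)  → match P0@[40:42]
pos 43 'a': at 8 (fail-walked)  → match P3@[42:43]
pos 44 'a': at 9
pos 45 'c': at 3 (fail-walked)  → match P0@[43:45]
pos 46 'b': at 5 (fail-walked)
pos 47 'a': at 6  → match P1@[44:47]
pos 48 'c': at 4 (fail-walked)
pos 49 'a': at 8 (fail-walked)  → match P3@[48:49]
pos 50 'b': at 12 (fail-walked)
pos 51 'a': at 13
pos 52 'a': at 2 (fail-walked)
pos 53 'b': at 12 (fail-walked)
pos 54 'a': at 13
pos 55 'b': at 14  → match P4@[52:55],P5@[53:55]
pos 56 'b': at 15 (fail-walked)
pos 57 'b': at 15 (fail-walked)
pos 58 'a': at 16
pos 59 'a': at 2 (fail-walked)
pos 60 'b': at 12 (fail-walked)
pos 61 'a': at 13
pos 62 'b': at 14  → match P4@[59:62],P5@[60:62]
pos 63 'b': at 15 (fail-walked)
pos 64 'a': at 16
pos 65 'a': at 2 (fail-walked)
pos 66 'a': at 2 (fail-walked)
pos 67 'a': at 2 (fail-walked)
pos 68 'c': at 3  → match P0@[66:68]
pos 69 'c': at 7 (fail-walked)
pos 70 'a': at 8  → match P3@[69:70]
pos 71 'b': at 12 (fail-walked)
pos 72 'a': at 13

Result: [[4,3],[7,2],[10,3],[13,2],[15,3],[18,4],[18,5],[20,3],[23,2],[27,4],[27,5],[30,5],[32,3],[34,0],[36,1],[37,5],[40,3],[42,0],[43,3],[45,0],[47,1],[49,3],[55,4],[55,5],[62,4],[62,5],[68,0],[70,3]]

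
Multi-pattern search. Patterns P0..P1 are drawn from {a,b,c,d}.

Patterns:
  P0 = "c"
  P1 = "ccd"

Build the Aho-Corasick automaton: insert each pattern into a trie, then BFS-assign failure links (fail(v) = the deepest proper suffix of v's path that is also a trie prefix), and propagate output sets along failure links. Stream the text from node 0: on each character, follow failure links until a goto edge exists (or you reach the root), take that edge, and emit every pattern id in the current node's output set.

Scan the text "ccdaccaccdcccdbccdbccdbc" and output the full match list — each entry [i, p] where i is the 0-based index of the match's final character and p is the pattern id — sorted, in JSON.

Construct AC machine:
Trie nodes:
  n0 'ε': c→1
  n1 'c': c→2  [P0 ends]
  n2 'cc': d→3
  n3 'ccd': ·  [P1 ends]

BFS fail/out derivation:
  fail(1) 'c': from fail(0)=0 chase 'c': 0 ⇒ 0;  out={0}∪out(0)={0}
  fail(2) 'cc': from fail(1)=0 chase 'c': 0 ⇒ 1;  out=∅∪out(1)={0}
  fail(3) 'ccd': from fail(2)=1 chase 'd': 1→0 ⇒ 0;  out={1}∪out(0)={1}

Scan:
i=0 'c': node 0→1  emit P0@[0:0]
i=1 'c': node 1→2  emit P0@[1:1]
i=2 'd': node 2→3  emit P1@[0:2]
i=3 'a': node 3→0 (fail-walked)
i=4 'c': node 0→1  emit P0@[4:4]
i=5 'c': node 1→2  emit P0@[5:5]
i=6 'a': node 2→0 (fail-walked)
i=7 'c': node 0→1  emit P0@[7:7]
i=8 'c': node 1→2  emit P0@[8:8]
i=9 'd': node 2→3  emit P1@[7:9]
i=10 'c': node 3→1 (fail-walked)  emit P0@[10:10]
i=11 'c': node 1→2  emit P0@[11:11]
i=12 'c': node 2→2 (fail-walked)  emit P0@[12:12]
i=13 'd': node 2→3  emit P1@[11:13]
i=14 'b': node 3→0 (fail-walked)
i=15 'c': node 0→1  emit P0@[15:15]
i=16 'c': node 1→2  emit P0@[16:16]
i=17 'd': node 2→3  emit P1@[15:17]
i=18 'b': node 3→0 (fail-walked)
i=19 'c': node 0→1  emit P0@[19:19]
i=20 'c': node 1→2  emit P0@[20:20]
i=21 'd': node 2→3  emit P1@[19:21]
i=22 'b': node 3→0 (fail-walked)
i=23 'c': node 0→1  emit P0@[23:23]

All matches (sorted): [[0,0],[1,0],[2,1],[4,0],[5,0],[7,0],[8,0],[9,1],[10,0],[11,0],[12,0],[13,1],[15,0],[16,0],[17,1],[19,0],[20,0],[21,1],[23,0]]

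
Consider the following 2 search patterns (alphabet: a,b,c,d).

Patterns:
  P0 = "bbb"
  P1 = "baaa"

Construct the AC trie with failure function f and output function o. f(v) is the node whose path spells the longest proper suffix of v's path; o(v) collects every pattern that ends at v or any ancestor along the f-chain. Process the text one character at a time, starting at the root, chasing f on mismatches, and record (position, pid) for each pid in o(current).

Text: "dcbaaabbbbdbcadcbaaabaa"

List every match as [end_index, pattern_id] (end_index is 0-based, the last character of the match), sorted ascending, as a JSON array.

Build automaton:
Trie (insert patterns):
  0='ε' goto b→1
  1='b' goto a→4 b→2
  2='bb' goto b→3
  3='bbb' goto ·  [P0 ends]
  4='ba' goto a→5
  5='baa' goto a→6
  6='baaa' goto ·  [P1 ends]

BFS fail/out derivation:
  n1('b'): parent n0 fail=0; on 'b' 0 → fail=0;  out ∅∪∅=∅
  n2('bb'): parent n1 fail=0; on 'b' 0 → fail=1;  out ∅∪∅=∅
  n4('ba'): parent n1 fail=0; on 'a' 0 → fail=0;  out ∅∪∅=∅
  n3('bbb'): parent n2 fail=1; on 'b' 1 → fail=2;  out {0}∪∅={0}
  n5('baa'): parent n4 fail=0; on 'a' 0 → fail=0;  out ∅∪∅=∅
  n6('baaa'): parent n5 fail=0; on 'a' 0 → fail=0;  out {1}∪∅={1}

Text stream:
i=0 'd': node 0→0
i=1 'c': node 0→0
i=2 'b': node 0→1
i=3 'a': node 1→4
i=4 'a': node 4→5
i=5 'a': node 5→6  → match P1@[2:5]
i=6 'b': node 6→1 (via fail)
i=7 'b': node 1→2
i=8 'b': node 2→3  → match P0@[6:8]
i=9 'b': node 3→3 (via fail)  → match P0@[7:9]
i=10 'd': node 3→0 (via fail)
i=11 'b': node 0→1
i=12 'c': node 1→0 (via fail)
i=13 'a': node 0→0
i=14 'd': node 0→0
i=15 'c': node 0→0
i=16 'b': node 0→1
i=17 'a': node 1→4
i=18 'a': node 4→5
i=19 'a': node 5→6  → match P1@[16:19]
i=20 'b': node 6→1 (via fail)
i=21 'a': node 1→4
i=22 'a': node 4→5

Result: [[5,1],[8,0],[9,0],[19,1]]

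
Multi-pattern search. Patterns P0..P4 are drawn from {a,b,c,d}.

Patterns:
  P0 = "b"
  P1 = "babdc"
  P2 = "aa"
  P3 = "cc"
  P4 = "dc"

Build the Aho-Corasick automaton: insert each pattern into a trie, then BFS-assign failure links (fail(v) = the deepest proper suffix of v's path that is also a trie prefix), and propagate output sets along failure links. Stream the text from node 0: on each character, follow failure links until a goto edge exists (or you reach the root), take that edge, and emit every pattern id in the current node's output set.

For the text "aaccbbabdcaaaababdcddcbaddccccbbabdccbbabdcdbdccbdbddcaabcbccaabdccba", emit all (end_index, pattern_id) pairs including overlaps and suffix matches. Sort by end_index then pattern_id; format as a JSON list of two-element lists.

Construct AC machine:
Trie nodes:
  n0 'ε': a→6 b→1 c→8 d→10
  n1 'b': a→2  [P0 ends]
  n2 'ba': b→3
  n3 'bab': d→4
  n4 'babd': c→5
  n5 'babdc': ·  [P1 ends]
  n6 'a': a→7
  n7 'aa': ·  [P2 ends]
  n8 'c': c→9
  n9 'cc': ·  [P3 ends]
  n10 'd': c→11
  n11 'dc': ·  [P4 ends]

Failure links (BFS by depth):
  fail(1) 'b': from fail(0)=0 chase 'b': 0 ⇒ 0;  out={0}∪out(0)={0}
  fail(6) 'a': from fail(0)=0 chase 'a': 0 ⇒ 0;  out=∅∪out(0)=∅
  fail(8) 'c': from fail(0)=0 chase 'c': 0 ⇒ 0;  out=∅∪out(0)=∅
  fail(10) 'd': from fail(0)=0 chase 'd': 0 ⇒ 0;  out=∅∪out(0)=∅
  fail(2) 'ba': from fail(1)=0 chase 'a': 0 ⇒ 6;  out=∅∪out(6)=∅
  fail(7) 'aa': from fail(6)=0 chase 'a': 0 ⇒ 6;  out={2}∪out(6)={2}
  fail(9) 'cc': from fail(8)=0 chase 'c': 0 ⇒ 8;  out={3}∪out(8)={3}
  fail(11) 'dc': from fail(10)=0 chase 'c': 0 ⇒ 8;  out={4}∪out(8)={4}
  fail(3) 'bab': from fail(2)=6 chase 'b': 6→0 ⇒ 1;  out=∅∪out(1)={0}
  fail(4) 'babd': from fail(3)=1 chase 'd': 1→0 ⇒ 10;  out=∅∪out(10)=∅
  fail(5) 'babdc': from fail(4)=10 chase 'c': 10 ⇒ 11;  out={1}∪out(11)={1,4}

Scan:
pos 0 'a': at 6
pos 1 'a': at 7  ** P2@[0:1]
pos 2 'c': at 8 (fail-walked)
pos 3 'c': at 9  ** P3@[2:3]
pos 4 'b': at 1 (fail-walked)  ** P0@[4:4]
pos 5 'b': at 1 (fail-walked)  ** P0@[5:5]
pos 6 'a': at 2
pos 7 'b': at 3  ** P0@[7:7]
pos 8 'd': at 4
pos 9 'c': at 5  ** P1@[5:9],P4@[8:9]
pos 10 'a': at 6 (fail-walked)
pos 11 'a': at 7  ** P2@[10:11]
pos 12 'a': at 7 (fail-walked)  ** P2@[11:12]
pos 13 'a': at 7 (fail-walked)  ** P2@[12:13]
pos 14 'b': at 1 (fail-walked)  ** P0@[14:14]
pos 15 'a': at 2
pos 16 'b': at 3  ** P0@[16:16]
pos 17 'd': at 4
pos 18 'c': at 5  ** P1@[14:18],P4@[17:18]
pos 19 'd': at 10 (fail-walked)
pos 20 'd': at 10 (fail-walked)
pos 21 'c': at 11  ** P4@[20:21]
pos 22 'b': at 1 (fail-walked)  ** P0@[22:22]
pos 23 'a': at 2
pos 24 'd': at 10 (fail-walked)
pos 25 'd': at 10 (fail-walked)
pos 26 'c': at 11  ** P4@[25:26]
pos 27 'c': at 9 (fail-walked)  ** P3@[26:27]
pos 28 'c': at 9 (fail-walked)  ** P3@[27:28]
pos 29 'c': at 9 (fail-walked)  ** P3@[28:29]
pos 30 'b': at 1 (fail-walked)  ** P0@[30:30]
pos 31 'b': at 1 (fail-walked)  ** P0@[31:31]
pos 32 'a': at 2
pos 33 'b': at 3  ** P0@[33:33]
pos 34 'd': at 4
pos 35 'c': at 5  ** P1@[31:35],P4@[34:35]
pos 36 'c': at 9 (fail-walked)  ** P3@[35:36]
pos 37 'b': at 1 (fail-walked)  ** P0@[37:37]
pos 38 'b': at 1 (fail-walked)  ** P0@[38:38]
pos 39 'a': at 2
pos 40 'b': at 3  ** P0@[40:40]
pos 41 'd': at 4
pos 42 'c': at 5  ** P1@[38:42],P4@[41:42]
pos 43 'd': at 10 (fail-walked)
pos 44 'b': at 1 (fail-walked)  ** P0@[44:44]
pos 45 'd': at 10 (fail-walked)
pos 46 'c': at 11  ** P4@[45:46]
pos 47 'c': at 9 (fail-walked)  ** P3@[46:47]
pos 48 'b': at 1 (fail-walked)  ** P0@[48:48]
pos 49 'd': at 10 (fail-walked)
pos 50 'b': at 1 (fail-walked)  ** P0@[50:50]
pos 51 'd': at 10 (fail-walked)
pos 52 'd': at 10 (fail-walked)
pos 53 'c': at 11  ** P4@[52:53]
pos 54 'a': at 6 (fail-walked)
pos 55 'a': at 7  ** P2@[54:55]
pos 56 'b': at 1 (fail-walked)  ** P0@[56:56]
pos 57 'c': at 8 (fail-walked)
pos 58 'b': at 1 (fail-walked)  ** P0@[58:58]
pos 59 'c': at 8 (fail-walked)
pos 60 'c': at 9  ** P3@[59:60]
pos 61 'a': at 6 (fail-walked)
pos 62 'a': at 7  ** P2@[61:62]
pos 63 'b': at 1 (fail-walked)  ** P0@[63:63]
pos 64 'd': at 10 (fail-walked)
pos 65 'c': at 11  ** P4@[64:65]
pos 66 'c': at 9 (fail-walked)  ** P3@[65:66]
pos 67 'b': at 1 (fail-walked)  ** P0@[67:67]
pos 68 'a': at 2

Result: [[1,2],[3,3],[4,0],[5,0],[7,0],[9,1],[9,4],[11,2],[12,2],[13,2],[14,0],[16,0],[18,1],[18,4],[21,4],[22,0],[26,4],[27,3],[28,3],[29,3],[30,0],[31,0],[33,0],[35,1],[35,4],[36,3],[37,0],[38,0],[40,0],[42,1],[42,4],[44,0],[46,4],[47,3],[48,0],[50,0],[53,4],[55,2],[56,0],[58,0],[60,3],[62,2],[63,0],[65,4],[66,3],[67,0]]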